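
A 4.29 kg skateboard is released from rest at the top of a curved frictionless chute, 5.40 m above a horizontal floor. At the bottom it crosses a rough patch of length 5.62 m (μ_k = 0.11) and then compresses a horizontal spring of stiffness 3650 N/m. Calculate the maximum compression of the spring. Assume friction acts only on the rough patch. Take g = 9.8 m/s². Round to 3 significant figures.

Initial energy: E₁ = mgh = (4.29)(9.8)(5.40) = 227.03 J
Friction removes W_f = μ_k mg d = (0.11)(4.29)(9.8)(5.62) = 25.99 J
Energy reaching the spring: E = 227.03 − 25.99 = 201.04 J
At max compression ½kx² = E ⇒ x = √(2E/k) = √(2 × 201.04/3650) = 0.3319 m

x = 0.332 m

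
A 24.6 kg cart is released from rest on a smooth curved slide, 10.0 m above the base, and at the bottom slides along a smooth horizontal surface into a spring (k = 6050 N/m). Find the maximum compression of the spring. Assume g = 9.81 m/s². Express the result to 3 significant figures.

x = 0.893 m

Energy conservation (no friction) from release to max compression: mgh = ½kx²
x = √(2mgh/k) = √(2 × 24.6 × 9.81 × 10.0 / 6050) = 0.8932 m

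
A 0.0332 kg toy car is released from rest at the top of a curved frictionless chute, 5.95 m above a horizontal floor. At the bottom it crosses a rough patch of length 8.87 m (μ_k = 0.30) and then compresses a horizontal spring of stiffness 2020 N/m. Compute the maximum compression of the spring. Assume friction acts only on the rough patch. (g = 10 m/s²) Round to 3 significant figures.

Initial energy: E₁ = mgh = (0.0332)(10)(5.95) = 1.9754 J
Friction removes W_f = μ_k mg d = (0.30)(0.0332)(10)(8.87) = 0.8835 J
Energy reaching the spring: E = 1.9754 − 0.8835 = 1.0919 J
At max compression ½kx² = E ⇒ x = √(2E/k) = √(2 × 1.0919/2020) = 0.03288 m

x = 0.0329 m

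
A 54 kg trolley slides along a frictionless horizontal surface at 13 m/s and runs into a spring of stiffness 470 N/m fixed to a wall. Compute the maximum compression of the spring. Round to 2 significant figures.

x = 4.4 m

At max compression the trolley is momentarily at rest: ½mv² = ½kx²
x = v√(m/k) = 13 × √(54/470) = 4.406 m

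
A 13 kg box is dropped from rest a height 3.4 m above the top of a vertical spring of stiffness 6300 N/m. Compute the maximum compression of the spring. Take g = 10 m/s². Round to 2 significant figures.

x = 0.40 m

Take the reference level at the top of the uncompressed spring. At max compression the box has fallen H + x and is momentarily at rest:
mg(H + x) = ½kx²
½(6300)x² − (13)(10)x − (13)(10)(3.4) = 0
3150x² − 130.0x − 442.0 = 0
x = [130.0 + √(16900 + 5.5692e+06)]/(2 × 3150) = 0.3958 m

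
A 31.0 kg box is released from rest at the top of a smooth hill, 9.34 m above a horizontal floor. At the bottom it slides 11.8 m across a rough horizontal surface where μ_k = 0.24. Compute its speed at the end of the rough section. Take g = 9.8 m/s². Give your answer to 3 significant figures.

Energy at the top = energy at the end + work done against friction:
mgh = ½mv² + μ_k m g d
W_f = μ_k mg d = (0.24)(31.0)(9.8)(11.8) = 860.4 J
½mv² = mgh − W_f = 2837.5 − 860.4 = 1977.1 J
v = √(2 × 1977.1/31.0) = 11.29 m/s

v = 11.3 m/s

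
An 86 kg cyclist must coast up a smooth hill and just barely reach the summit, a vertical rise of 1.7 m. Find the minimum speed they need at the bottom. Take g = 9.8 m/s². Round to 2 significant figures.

At the top they are momentarily at rest, so all KE converts to PE: ½mv² = mgh
v = √(2gh) = √(2 × 9.8 × 1.7) = 5.772 m/s

v = 5.8 m/s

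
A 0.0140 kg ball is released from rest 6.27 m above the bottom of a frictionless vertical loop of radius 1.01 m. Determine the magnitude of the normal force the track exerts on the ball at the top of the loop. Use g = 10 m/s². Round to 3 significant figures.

Energy from release to top (height 2r): mgh = ½mv_top² + mg(2r)
v_top² = 2g(h − 2r) = 2(10)(6.27 − 2.020) = 85.000 m²/s²
At the top, both N and weight point toward the centre: N + mg = mv_top²/r
N = m(v_top²/r − g) = 0.0140(85.000/1.01 − 10) = 1.038 N

N = 1.04 N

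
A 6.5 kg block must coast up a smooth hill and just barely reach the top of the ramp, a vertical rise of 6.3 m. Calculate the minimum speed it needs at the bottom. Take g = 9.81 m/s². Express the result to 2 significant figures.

At the top it is momentarily at rest, so all KE converts to PE: ½mv² = mgh
v = √(2gh) = √(2 × 9.81 × 6.3) = 11.12 m/s

v = 11 m/s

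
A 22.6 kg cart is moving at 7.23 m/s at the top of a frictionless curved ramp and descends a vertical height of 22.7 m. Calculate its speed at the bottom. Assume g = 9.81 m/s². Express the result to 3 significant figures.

v = 22.3 m/s

Energy conservation between the two points: ½mv₀² + mgh = ½mv²
v² = v₀² + 2gh = (7.23)² + 2(9.81)(22.7) = 497.65
v = √497.65 = 22.31 m/s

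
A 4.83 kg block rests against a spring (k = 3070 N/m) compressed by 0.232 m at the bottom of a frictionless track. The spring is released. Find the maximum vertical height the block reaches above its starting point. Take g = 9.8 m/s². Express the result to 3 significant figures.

h = 1.75 m

At maximum height the block is at rest, so ½kx² = mgh
h = kx²/(2mg) = (3070)(0.232)²/(2 × 4.83 × 9.8) = 1.745 m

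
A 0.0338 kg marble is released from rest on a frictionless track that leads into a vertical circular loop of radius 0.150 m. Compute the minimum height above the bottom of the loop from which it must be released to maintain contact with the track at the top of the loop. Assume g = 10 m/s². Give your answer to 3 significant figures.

h = 0.375 m

At the top, for minimum speed gravity alone supplies the centripetal force: mg = mv_top²/r ⇒ v_top² = gr = 1.500 m²/s²
Energy conservation from release height h to the top (height 2r): mgh = ½mv_top² + mg(2r)
h = v_top²/(2g) + 2r = r/2 + 2r = 5r/2 = 0.3750 m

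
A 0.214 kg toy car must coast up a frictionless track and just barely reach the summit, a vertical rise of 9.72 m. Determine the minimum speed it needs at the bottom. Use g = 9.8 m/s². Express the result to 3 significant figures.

v = 13.8 m/s

At the top it is momentarily at rest, so all KE converts to PE: ½mv² = mgh
v = √(2gh) = √(2 × 9.8 × 9.72) = 13.80 m/s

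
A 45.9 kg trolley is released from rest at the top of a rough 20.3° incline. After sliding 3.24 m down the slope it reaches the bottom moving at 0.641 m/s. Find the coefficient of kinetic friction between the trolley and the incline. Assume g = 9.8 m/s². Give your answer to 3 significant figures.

μ_k = 0.363

Energy balance down the incline: mg L sinθ − ½mv² = μ_k (mg cosθ) L
mgL sinθ = 505.63 J; ½mv² = 9.4297 J
W_f = 505.63 − 9.4297 = 496.2 J
μ_k = W_f/(mg cosθ · L) = 496.2/(421.9 × 3.24) = 0.3630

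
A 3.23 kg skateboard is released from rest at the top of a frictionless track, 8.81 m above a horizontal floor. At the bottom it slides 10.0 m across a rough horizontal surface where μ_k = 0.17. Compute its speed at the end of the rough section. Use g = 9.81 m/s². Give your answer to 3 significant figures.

Energy bookkeeping (friction removes W_f = μ_k N d):
mgh = ½mv² + μ_k m g d
W_f = μ_k mg d = (0.17)(3.23)(9.81)(10.0) = 53.87 J
½mv² = mgh − W_f = 279.16 − 53.87 = 225.29 J
v = √(2 × 225.29/3.23) = 11.81 m/s

v = 11.8 m/s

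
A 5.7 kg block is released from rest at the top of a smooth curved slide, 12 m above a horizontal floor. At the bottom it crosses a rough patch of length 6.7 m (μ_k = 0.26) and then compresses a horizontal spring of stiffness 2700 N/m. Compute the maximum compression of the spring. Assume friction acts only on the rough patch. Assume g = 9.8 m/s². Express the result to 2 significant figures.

Initial energy: E₁ = mgh = (5.7)(9.8)(12) = 670.32 J
Friction removes W_f = μ_k mg d = (0.26)(5.7)(9.8)(6.7) = 97.31 J
Energy reaching the spring: E = 670.32 − 97.31 = 573.01 J
At max compression ½kx² = E ⇒ x = √(2E/k) = √(2 × 573.01/2700) = 0.6515 m

x = 0.65 m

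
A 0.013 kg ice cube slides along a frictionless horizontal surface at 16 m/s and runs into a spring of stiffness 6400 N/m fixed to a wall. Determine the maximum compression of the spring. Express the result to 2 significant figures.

Conservation of energy between contact and max compression: ½mv² = ½kx²
x = v√(m/k) = 16 × √(0.013/6400) = 0.02280 m

x = 0.023 m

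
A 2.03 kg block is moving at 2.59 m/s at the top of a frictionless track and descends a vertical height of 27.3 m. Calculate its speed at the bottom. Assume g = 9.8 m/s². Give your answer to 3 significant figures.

v = 23.3 m/s

Mechanical energy is conserved (no friction): ½mv₀² + mgh = ½mv²
The mass cancels from both sides.
v² = v₀² + 2gh = (2.59)² + 2(9.8)(27.3) = 541.79
v = √541.79 = 23.28 m/s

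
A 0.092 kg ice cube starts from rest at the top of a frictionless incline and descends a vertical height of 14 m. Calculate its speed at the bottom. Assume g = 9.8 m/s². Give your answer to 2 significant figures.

Energy conservation between the two points: mgh = ½mv²
v = √(2gh) = √(2 × 9.8 × 14) = √274.40 = 16.57 m/s

v = 17 m/s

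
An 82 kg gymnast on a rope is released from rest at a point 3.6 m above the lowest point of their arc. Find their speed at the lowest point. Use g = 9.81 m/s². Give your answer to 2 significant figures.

v = 8.4 m/s

Mechanical energy is conserved (no friction): mgh = ½mv²
The mass cancels from both sides.
v = √(2gh) = √(2 × 9.81 × 3.6) = √70.632 = 8.404 m/s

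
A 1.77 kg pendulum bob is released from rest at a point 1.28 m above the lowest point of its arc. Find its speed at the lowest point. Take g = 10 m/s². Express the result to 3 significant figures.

v = 5.06 m/s

Equating total energy at the two states: mgh = ½mv²
v = √(2gh) = √(2 × 10 × 1.28) = √25.600 = 5.060 m/s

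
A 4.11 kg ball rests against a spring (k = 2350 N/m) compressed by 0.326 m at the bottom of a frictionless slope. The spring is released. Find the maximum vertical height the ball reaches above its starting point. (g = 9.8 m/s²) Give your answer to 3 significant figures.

Energy conservation from release to the highest point: ½kx² = mgh
h = kx²/(2mg) = (2350)(0.326)²/(2 × 4.11 × 9.8) = 3.100 m

h = 3.10 m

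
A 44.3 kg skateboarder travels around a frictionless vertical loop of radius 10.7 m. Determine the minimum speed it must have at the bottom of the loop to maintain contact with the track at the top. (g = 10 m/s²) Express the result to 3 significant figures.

v = 23.1 m/s

At the top: mg = mv_top²/r ⇒ v_top² = gr = 107.0 m²/s²
Energy from bottom to top (height 2r): ½mv_bot² = ½mv_top² + mg(2r)
v_bot² = gr + 4gr = 5gr = 535.0
v_bot = √(5gr) = 23.13 m/s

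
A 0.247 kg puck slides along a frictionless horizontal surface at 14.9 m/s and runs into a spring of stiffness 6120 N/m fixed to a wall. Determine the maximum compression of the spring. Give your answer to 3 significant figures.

x = 0.0947 m

At max compression the puck is momentarily at rest: ½mv² = ½kx²
x = v√(m/k) = 14.9 × √(0.247/6120) = 0.09466 m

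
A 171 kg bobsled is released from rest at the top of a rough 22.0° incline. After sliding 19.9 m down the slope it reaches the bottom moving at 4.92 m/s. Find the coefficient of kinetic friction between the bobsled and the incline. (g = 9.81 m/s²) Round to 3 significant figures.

Energy balance down the incline: mg L sinθ − ½mv² = μ_k (mg cosθ) L
mgL sinθ = 12505 J; ½mv² = 2069.6 J
W_f = 12505 − 2069.6 = 10436 J
μ_k = W_f/(mg cosθ · L) = 10436/(1555 × 19.9) = 0.3372

μ_k = 0.337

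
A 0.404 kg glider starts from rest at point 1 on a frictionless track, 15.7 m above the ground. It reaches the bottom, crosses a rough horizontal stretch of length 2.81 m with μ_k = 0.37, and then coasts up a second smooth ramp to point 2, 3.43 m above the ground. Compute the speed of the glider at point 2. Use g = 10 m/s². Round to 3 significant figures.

Energy at 1: mgh₁ = (0.404)(10)(15.7) = 63.428 J
Friction loss: W_f = μ_k mg d = 4.200 J
At 2: ½mv² + mgh₂ = mgh₁ − W_f
½mv² = 63.428 − 4.200 − 13.857 = 45.370 J
v = √(2 × 45.370/0.404) = 14.99 m/s

v = 15.0 m/s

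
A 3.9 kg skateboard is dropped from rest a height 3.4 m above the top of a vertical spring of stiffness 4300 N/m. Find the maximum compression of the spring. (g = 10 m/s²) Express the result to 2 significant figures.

x = 0.26 m

Take the reference level at the top of the uncompressed spring. At max compression the skateboard has fallen H + x and is momentarily at rest:
mg(H + x) = ½kx²
½(4300)x² − (3.9)(10)x − (3.9)(10)(3.4) = 0
2150x² − 39.00x − 132.6 = 0
x = [39.00 + √(1521 + 1.1404e+06)]/(2 × 2150) = 0.2576 m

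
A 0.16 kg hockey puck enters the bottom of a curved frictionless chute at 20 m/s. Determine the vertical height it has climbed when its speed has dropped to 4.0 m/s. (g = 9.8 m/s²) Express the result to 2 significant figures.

Energy balance between the two points: ½mv₁² = ½mv₂² + mgh
h = (v₁² − v₂²)/(2g) = (20² − 4.0²)/(2 × 9.8) = 19.59 m

h = 20 m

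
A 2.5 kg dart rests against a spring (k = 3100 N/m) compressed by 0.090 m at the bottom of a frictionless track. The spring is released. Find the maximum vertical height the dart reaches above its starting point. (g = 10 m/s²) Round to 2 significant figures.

At maximum height the dart is at rest, so ½kx² = mgh
h = kx²/(2mg) = (3100)(0.090)²/(2 × 2.5 × 10) = 0.5022 m

h = 0.50 m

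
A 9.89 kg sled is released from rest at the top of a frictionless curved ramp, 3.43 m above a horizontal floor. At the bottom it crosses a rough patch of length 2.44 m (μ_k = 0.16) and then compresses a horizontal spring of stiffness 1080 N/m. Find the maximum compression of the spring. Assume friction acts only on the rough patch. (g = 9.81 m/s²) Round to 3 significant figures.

x = 0.739 m

Initial energy: E₁ = mgh = (9.89)(9.81)(3.43) = 332.78 J
Friction removes W_f = μ_k mg d = (0.16)(9.89)(9.81)(2.44) = 37.88 J
Energy reaching the spring: E = 332.78 − 37.88 = 294.90 J
At max compression ½kx² = E ⇒ x = √(2E/k) = √(2 × 294.90/1080) = 0.7390 m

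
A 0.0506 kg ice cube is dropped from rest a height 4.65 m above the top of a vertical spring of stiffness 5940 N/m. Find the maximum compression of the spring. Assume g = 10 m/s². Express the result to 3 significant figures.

x = 0.0282 m

Let x be the compression. The total drop is H + x, and the cube is instantaneously at rest at max compression, so energy conservation gives:
mg(H + x) = ½kx²
½(5940)x² − (0.0506)(10)x − (0.0506)(10)(4.65) = 0
2970x² − 0.5060x − 2.353 = 0
x = [0.5060 + √(0.2560 + 27952)]/(2 × 2970) = 0.02823 m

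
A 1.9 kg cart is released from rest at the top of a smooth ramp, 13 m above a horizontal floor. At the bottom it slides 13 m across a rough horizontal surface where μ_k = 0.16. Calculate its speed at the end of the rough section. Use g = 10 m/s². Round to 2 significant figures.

v = 15 m/s

Energy bookkeeping (friction removes W_f = μ_k N d):
mgh = ½mv² + μ_k m g d
W_f = μ_k mg d = (0.16)(1.9)(10)(13) = 39.52 J
½mv² = mgh − W_f = 247.00 − 39.52 = 207.48 J
v = √(2 × 207.48/1.9) = 14.78 m/s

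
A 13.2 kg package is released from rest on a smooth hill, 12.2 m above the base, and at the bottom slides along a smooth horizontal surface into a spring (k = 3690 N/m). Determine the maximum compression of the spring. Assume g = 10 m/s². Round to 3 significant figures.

x = 0.934 m

Gravitational PE at the top equals spring PE at max compression: mgh = ½kx²
x = √(2mgh/k) = √(2 × 13.2 × 10 × 12.2 / 3690) = 0.9343 m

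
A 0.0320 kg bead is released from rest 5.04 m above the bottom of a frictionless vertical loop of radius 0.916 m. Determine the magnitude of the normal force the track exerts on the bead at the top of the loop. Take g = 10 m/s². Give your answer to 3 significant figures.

Energy from release to top (height 2r): mgh = ½mv_top² + mg(2r)
v_top² = 2g(h − 2r) = 2(10)(5.04 − 1.832) = 64.160 m²/s²
At the top, both N and weight point toward the centre: N + mg = mv_top²/r
N = m(v_top²/r − g) = 0.0320(64.160/0.916 − 10) = 1.921 N

N = 1.92 N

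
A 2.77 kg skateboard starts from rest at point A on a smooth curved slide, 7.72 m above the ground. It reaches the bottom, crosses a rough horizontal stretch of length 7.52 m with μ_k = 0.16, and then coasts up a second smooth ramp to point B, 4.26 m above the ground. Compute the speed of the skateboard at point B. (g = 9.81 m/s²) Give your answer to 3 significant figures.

v = 6.65 m/s

Energy at A: mgh₁ = (2.77)(9.81)(7.72) = 209.78 J
Friction loss: W_f = μ_k mg d = 32.70 J
At B: ½mv² + mgh₂ = mgh₁ − W_f
½mv² = 209.78 − 32.70 − 115.76 = 61.326 J
v = √(2 × 61.326/2.77) = 6.654 m/s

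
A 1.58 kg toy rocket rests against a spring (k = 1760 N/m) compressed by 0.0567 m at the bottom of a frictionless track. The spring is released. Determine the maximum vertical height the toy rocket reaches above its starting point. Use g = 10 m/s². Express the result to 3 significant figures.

All spring PE becomes gravitational PE at the highest point: ½kx² = mgh
h = kx²/(2mg) = (1760)(0.0567)²/(2 × 1.58 × 10) = 0.1791 m

h = 0.179 m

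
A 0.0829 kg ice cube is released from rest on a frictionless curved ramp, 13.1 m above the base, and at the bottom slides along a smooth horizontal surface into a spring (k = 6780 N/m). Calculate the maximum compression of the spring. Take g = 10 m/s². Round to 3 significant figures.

x = 0.0566 m

At max compression the cube is momentarily at rest: mgh = ½kx²
x = √(2mgh/k) = √(2 × 0.0829 × 10 × 13.1 / 6780) = 0.05660 m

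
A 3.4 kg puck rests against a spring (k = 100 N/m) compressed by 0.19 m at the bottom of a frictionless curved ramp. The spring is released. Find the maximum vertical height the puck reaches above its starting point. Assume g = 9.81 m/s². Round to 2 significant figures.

h = 0.054 m

At maximum height the puck is at rest, so ½kx² = mgh
h = kx²/(2mg) = (100)(0.19)²/(2 × 3.4 × 9.81) = 0.05412 m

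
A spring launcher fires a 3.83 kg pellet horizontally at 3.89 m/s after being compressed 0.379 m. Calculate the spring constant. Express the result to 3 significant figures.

½kx² = ½mv²
k = mv²/x² = (3.83)(3.89)²/(0.379)² = 403.5 N/m

k = 403 N/m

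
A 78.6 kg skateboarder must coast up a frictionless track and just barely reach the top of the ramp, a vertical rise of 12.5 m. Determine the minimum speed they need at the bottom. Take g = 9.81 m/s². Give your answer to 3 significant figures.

At the top they are momentarily at rest, so all KE converts to PE: ½mv² = mgh
v = √(2gh) = √(2 × 9.81 × 12.5) = 15.66 m/s

v = 15.7 m/s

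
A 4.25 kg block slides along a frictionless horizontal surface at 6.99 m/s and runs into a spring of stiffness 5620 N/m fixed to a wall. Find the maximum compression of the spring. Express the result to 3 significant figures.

x = 0.192 m

All KE is stored as spring PE at maximum compression: ½mv² = ½kx²
x = v√(m/k) = 6.99 × √(4.25/5620) = 0.1922 m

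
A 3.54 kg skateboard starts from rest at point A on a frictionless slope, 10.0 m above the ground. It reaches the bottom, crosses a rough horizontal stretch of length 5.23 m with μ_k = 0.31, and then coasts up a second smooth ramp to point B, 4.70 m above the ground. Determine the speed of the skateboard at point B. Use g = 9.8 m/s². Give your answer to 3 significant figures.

v = 8.49 m/s

Energy at A: mgh₁ = (3.54)(9.8)(10.0) = 346.92 J
Friction loss: W_f = μ_k mg d = 56.25 J
At B: ½mv² + mgh₂ = mgh₁ − W_f
½mv² = 346.92 − 56.25 − 163.05 = 127.62 J
v = √(2 × 127.62/3.54) = 8.491 m/s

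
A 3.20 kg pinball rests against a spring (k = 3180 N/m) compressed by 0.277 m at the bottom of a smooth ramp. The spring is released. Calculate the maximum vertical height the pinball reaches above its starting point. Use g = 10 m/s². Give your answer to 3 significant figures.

At maximum height the pinball is at rest, so ½kx² = mgh
h = kx²/(2mg) = (3180)(0.277)²/(2 × 3.20 × 10) = 3.812 m

h = 3.81 m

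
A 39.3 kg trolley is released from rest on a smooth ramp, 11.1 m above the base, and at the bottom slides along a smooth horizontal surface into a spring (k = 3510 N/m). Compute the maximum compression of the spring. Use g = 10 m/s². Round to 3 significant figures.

x = 1.58 m

Gravitational PE at the top equals spring PE at max compression: mgh = ½kx²
x = √(2mgh/k) = √(2 × 39.3 × 10 × 11.1 / 3510) = 1.577 m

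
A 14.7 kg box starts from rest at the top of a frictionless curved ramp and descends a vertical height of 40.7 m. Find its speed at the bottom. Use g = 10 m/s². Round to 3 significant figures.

v = 28.5 m/s

Mechanical energy is conserved (no friction): mgh = ½mv²
v = √(2gh) = √(2 × 10 × 40.7) = √814.00 = 28.53 m/s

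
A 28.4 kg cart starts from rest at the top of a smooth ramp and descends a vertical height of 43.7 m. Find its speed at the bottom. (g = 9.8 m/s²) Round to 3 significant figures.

Energy conservation between the two points: mgh = ½mv²
v = √(2gh) = √(2 × 9.8 × 43.7) = √856.52 = 29.27 m/s

v = 29.3 m/s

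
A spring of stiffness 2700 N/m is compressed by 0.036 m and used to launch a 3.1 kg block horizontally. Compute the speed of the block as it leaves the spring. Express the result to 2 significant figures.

Conservation of energy: ½kx² = ½mv²
v = x√(k/m) = 0.036 × √(2700/3.1) = 1.062 m/s

v = 1.1 m/s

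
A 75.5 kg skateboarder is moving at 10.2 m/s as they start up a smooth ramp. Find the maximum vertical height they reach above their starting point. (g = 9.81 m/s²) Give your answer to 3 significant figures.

By energy conservation, ½mv² = mgh
h = v²/(2g) = 10.2²/(2 × 9.81) = 5.303 m

h = 5.30 m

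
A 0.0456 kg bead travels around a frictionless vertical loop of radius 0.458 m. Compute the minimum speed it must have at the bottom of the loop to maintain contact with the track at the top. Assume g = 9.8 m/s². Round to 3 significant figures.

v = 4.74 m/s

At the top: mg = mv_top²/r ⇒ v_top² = gr = 4.488 m²/s²
Energy from bottom to top (height 2r): ½mv_bot² = ½mv_top² + mg(2r)
v_bot² = gr + 4gr = 5gr = 22.44
v_bot = √(5gr) = 4.737 m/s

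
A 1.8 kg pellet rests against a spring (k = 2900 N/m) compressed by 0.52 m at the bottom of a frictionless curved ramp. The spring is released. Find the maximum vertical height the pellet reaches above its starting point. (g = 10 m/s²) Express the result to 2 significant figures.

All spring PE becomes gravitational PE at the highest point: ½kx² = mgh
h = kx²/(2mg) = (2900)(0.52)²/(2 × 1.8 × 10) = 21.78 m

h = 22 m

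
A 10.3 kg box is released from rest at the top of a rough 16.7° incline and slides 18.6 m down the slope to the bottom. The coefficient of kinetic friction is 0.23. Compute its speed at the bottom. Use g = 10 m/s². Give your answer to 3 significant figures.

Work–energy: mg(L sinθ) − μ_k(mg cosθ)L = ½mv²
mgh = mgL sinθ = (10.3)(10)(18.6)sin16.7° = 550.53 J
W_f = μ_k mg cosθ · L = (0.23)(10.3)(10)cos16.7°·18.6 = 422.0 J
½mv² = 550.53 − 422.0 = 128.48 J
v = √(2 × 128.48/10.3) = 4.995 m/s

v = 4.99 m/s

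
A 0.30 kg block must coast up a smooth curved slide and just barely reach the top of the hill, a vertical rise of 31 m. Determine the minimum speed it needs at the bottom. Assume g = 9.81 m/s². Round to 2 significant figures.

v = 25 m/s

At the top it is momentarily at rest, so all KE converts to PE: ½mv² = mgh
v = √(2gh) = √(2 × 9.81 × 31) = 24.66 m/s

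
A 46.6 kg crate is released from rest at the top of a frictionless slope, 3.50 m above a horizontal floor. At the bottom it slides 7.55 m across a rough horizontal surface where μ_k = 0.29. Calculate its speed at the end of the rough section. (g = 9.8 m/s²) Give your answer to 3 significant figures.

v = 5.07 m/s

Applying the work–energy principle:
mgh = ½mv² + μ_k m g d
W_f = μ_k mg d = (0.29)(46.6)(9.8)(7.55) = 999.9 J
½mv² = mgh − W_f = 1598.4 − 999.9 = 598.48 J
v = √(2 × 598.48/46.6) = 5.068 m/s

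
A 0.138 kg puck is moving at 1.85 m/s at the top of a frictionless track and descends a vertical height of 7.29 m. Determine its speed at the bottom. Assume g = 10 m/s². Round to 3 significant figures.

Energy conservation between the two points: ½mv₀² + mgh = ½mv²
The mass cancels from both sides.
v² = v₀² + 2gh = (1.85)² + 2(10)(7.29) = 149.22
v = √149.22 = 12.22 m/s

v = 12.2 m/s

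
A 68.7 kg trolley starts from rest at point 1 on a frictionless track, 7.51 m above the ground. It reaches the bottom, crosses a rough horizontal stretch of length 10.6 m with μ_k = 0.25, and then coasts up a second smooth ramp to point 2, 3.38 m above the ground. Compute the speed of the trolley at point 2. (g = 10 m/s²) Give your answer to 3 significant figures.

Energy at 1: mgh₁ = (68.7)(10)(7.51) = 5159.4 J
Friction loss: W_f = μ_k mg d = 1821 J
At 2: ½mv² + mgh₂ = mgh₁ − W_f
½mv² = 5159.4 − 1821 − 2322.1 = 1016.8 J
v = √(2 × 1016.8/68.7) = 5.441 m/s

v = 5.44 m/s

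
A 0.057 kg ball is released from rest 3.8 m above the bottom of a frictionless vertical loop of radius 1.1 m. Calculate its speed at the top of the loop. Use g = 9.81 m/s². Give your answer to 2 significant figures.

v = 5.6 m/s

Energy conservation: mgh = ½mv_top² + mg(2r)
v_top² = 2g(h − 2r) = 2(9.81)(3.8 − 2.200) = 31.39
v_top = 5.603 m/s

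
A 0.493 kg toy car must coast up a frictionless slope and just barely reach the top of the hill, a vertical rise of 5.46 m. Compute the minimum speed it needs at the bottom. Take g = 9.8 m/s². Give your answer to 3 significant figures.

At the top it is momentarily at rest, so all KE converts to PE: ½mv² = mgh
v = √(2gh) = √(2 × 9.8 × 5.46) = 10.34 m/s

v = 10.3 m/s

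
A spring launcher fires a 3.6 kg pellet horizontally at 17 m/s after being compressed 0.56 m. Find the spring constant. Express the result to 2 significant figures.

Spring PE at full compression equals KE at release: ½kx² = ½mv²
k = mv²/x² = (3.6)(17)²/(0.56)² = 3318 N/m

k = 3300 N/m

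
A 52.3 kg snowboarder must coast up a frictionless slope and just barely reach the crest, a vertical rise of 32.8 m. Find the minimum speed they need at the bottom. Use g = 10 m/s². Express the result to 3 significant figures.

At the top they are momentarily at rest, so all KE converts to PE: ½mv² = mgh
v = √(2gh) = √(2 × 10 × 32.8) = 25.61 m/s

v = 25.6 m/s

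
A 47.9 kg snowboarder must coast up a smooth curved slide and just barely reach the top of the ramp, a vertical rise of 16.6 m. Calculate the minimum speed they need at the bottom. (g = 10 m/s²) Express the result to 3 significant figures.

v = 18.2 m/s

At the top they are momentarily at rest, so all KE converts to PE: ½mv² = mgh
v = √(2gh) = √(2 × 10 × 16.6) = 18.22 m/s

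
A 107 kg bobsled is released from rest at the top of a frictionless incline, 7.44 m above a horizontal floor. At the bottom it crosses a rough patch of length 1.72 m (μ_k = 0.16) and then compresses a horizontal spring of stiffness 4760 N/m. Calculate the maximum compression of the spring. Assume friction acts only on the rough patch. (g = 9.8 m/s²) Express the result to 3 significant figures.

Initial energy: E₁ = mgh = (107)(9.8)(7.44) = 7801.6 J
Friction removes W_f = μ_k mg d = (0.16)(107)(9.8)(1.72) = 288.6 J
Energy reaching the spring: E = 7801.6 − 288.6 = 7513.0 J
At max compression ½kx² = E ⇒ x = √(2E/k) = √(2 × 7513.0/4760) = 1.777 m

x = 1.78 m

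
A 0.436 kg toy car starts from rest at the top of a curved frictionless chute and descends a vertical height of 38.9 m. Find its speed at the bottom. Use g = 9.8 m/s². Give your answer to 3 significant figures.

v = 27.6 m/s

By conservation of mechanical energy, mgh = ½mv²
v = √(2gh) = √(2 × 9.8 × 38.9) = √762.44 = 27.61 m/s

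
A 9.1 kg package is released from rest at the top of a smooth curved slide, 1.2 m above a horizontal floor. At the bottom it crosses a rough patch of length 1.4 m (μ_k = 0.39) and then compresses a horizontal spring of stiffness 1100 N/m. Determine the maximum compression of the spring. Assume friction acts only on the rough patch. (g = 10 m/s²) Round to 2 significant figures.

Initial energy: E₁ = mgh = (9.1)(10)(1.2) = 109.20 J
Friction removes W_f = μ_k mg d = (0.39)(9.1)(10)(1.4) = 49.69 J
Energy reaching the spring: E = 109.20 − 49.69 = 59.514 J
At max compression ½kx² = E ⇒ x = √(2E/k) = √(2 × 59.514/1100) = 0.3289 m

x = 0.33 m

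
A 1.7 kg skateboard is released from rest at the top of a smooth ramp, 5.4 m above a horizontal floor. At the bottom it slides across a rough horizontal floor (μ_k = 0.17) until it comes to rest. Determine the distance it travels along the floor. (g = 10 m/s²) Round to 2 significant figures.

d = 32 m

Energy bookkeeping (friction removes W_f = μ_k N d):
At rest all PE has been dissipated by friction: mgh = μ_k m g d
d = h/μ_k = 5.4/0.17 = 31.76 m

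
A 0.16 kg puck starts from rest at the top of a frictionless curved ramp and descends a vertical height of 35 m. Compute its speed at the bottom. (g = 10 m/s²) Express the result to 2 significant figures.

v = 26 m/s

By conservation of mechanical energy, mgh = ½mv²
v = √(2gh) = √(2 × 10 × 35) = √700.00 = 26.46 m/s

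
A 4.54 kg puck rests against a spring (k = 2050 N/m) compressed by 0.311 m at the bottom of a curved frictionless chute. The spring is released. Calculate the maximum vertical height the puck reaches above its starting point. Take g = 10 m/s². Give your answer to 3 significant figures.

h = 2.18 m

Energy conservation from release to the highest point: ½kx² = mgh
h = kx²/(2mg) = (2050)(0.311)²/(2 × 4.54 × 10) = 2.184 m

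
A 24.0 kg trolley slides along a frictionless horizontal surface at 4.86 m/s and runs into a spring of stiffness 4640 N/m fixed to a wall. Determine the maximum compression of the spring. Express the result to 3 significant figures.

Conservation of energy between contact and max compression: ½mv² = ½kx²
x = v√(m/k) = 4.86 × √(24.0/4640) = 0.3495 m

x = 0.350 m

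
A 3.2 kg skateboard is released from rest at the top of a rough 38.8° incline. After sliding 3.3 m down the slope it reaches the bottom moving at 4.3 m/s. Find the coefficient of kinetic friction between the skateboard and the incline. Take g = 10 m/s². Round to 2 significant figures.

The energy dissipated by friction is the PE lost minus the KE gained:
mgL sinθ = 66.169 J; ½mv² = 29.584 J
W_f = 66.169 − 29.584 = 36.59 J
μ_k = W_f/(mg cosθ · L) = 36.59/(24.94 × 3.3) = 0.4445

μ_k = 0.44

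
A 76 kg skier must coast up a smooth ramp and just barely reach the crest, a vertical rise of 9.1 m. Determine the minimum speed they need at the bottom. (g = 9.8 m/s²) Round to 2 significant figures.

At the top they are momentarily at rest, so all KE converts to PE: ½mv² = mgh
v = √(2gh) = √(2 × 9.8 × 9.1) = 13.36 m/s

v = 13 m/s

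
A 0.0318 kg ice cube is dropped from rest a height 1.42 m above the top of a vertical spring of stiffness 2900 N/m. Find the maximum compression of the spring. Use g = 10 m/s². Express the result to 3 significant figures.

x = 0.0178 m

Let x be the compression. The total drop is H + x, and the cube is instantaneously at rest at max compression, so energy conservation gives:
mg(H + x) = ½kx²
½(2900)x² − (0.0318)(10)x − (0.0318)(10)(1.42) = 0
1450x² − 0.3180x − 0.4516 = 0
x = [0.3180 + √(0.1011 + 2619.0)]/(2 × 1450) = 0.01776 m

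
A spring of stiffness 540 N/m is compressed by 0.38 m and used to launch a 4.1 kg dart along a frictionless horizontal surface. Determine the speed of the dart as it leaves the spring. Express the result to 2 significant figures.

v = 4.4 m/s

Conservation of energy: ½kx² = ½mv²
v = x√(k/m) = 0.38 × √(540/4.1) = 4.361 m/s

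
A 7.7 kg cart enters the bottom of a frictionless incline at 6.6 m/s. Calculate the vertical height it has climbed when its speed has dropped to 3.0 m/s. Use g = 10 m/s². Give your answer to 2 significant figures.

h = 1.7 m

Conservation of energy: ½mv₁² = ½mv₂² + mgh
h = (v₁² − v₂²)/(2g) = (6.6² − 3.0²)/(2 × 10) = 1.728 m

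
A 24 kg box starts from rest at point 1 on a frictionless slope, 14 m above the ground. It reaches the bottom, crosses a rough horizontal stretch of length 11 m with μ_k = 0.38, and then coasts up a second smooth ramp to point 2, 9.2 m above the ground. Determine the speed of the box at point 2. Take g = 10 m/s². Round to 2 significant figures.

v = 3.5 m/s

Energy at 1: mgh₁ = (24)(10)(14) = 3360.0 J
Friction loss: W_f = μ_k mg d = 1003 J
At 2: ½mv² + mgh₂ = mgh₁ − W_f
½mv² = 3360.0 − 1003 − 2208.0 = 148.80 J
v = √(2 × 148.80/24) = 3.521 m/s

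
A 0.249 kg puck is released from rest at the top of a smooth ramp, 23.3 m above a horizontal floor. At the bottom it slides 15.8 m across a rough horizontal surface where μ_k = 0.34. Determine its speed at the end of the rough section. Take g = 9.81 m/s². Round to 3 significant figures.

v = 18.8 m/s

Energy at the top = energy at the end + work done against friction:
mgh = ½mv² + μ_k m g d
W_f = μ_k mg d = (0.34)(0.249)(9.81)(15.8) = 13.12 J
½mv² = mgh − W_f = 56.915 − 13.12 = 43.793 J
v = √(2 × 43.793/0.249) = 18.75 m/s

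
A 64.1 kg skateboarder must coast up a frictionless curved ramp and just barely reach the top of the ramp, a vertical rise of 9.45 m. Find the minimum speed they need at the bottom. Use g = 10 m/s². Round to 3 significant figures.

At the top they are momentarily at rest, so all KE converts to PE: ½mv² = mgh
v = √(2gh) = √(2 × 10 × 9.45) = 13.75 m/s

v = 13.7 m/s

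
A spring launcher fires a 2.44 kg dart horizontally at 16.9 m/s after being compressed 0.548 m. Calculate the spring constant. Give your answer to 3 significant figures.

Spring PE at full compression equals KE at release: ½kx² = ½mv²
k = mv²/x² = (2.44)(16.9)²/(0.548)² = 2321 N/m

k = 2320 N/m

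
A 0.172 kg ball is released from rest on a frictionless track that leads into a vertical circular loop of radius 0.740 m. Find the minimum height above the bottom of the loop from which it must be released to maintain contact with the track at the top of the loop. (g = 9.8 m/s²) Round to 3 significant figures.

h = 1.85 m

At the top, for minimum speed gravity alone supplies the centripetal force: mg = mv_top²/r ⇒ v_top² = gr = 7.252 m²/s²
Energy conservation from release height h to the top (height 2r): mgh = ½mv_top² + mg(2r)
h = v_top²/(2g) + 2r = r/2 + 2r = 5r/2 = 1.850 m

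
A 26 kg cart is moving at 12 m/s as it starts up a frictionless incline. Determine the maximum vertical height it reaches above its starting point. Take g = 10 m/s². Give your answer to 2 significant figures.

h = 7.2 m

By energy conservation, ½mv² = mgh
h = v²/(2g) = 12²/(2 × 10) = 7.200 m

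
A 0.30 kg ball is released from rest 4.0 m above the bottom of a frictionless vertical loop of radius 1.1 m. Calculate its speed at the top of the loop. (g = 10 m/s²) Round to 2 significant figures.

Energy conservation: mgh = ½mv_top² + mg(2r)
v_top² = 2g(h − 2r) = 2(10)(4.0 − 2.200) = 36.00
v_top = 6.000 m/s

v = 6.0 m/s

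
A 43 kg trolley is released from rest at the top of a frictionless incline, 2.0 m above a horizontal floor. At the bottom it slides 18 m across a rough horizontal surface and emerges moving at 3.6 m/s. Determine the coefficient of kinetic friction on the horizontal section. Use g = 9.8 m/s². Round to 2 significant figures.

Applying the work–energy principle:
mgh = ½mv² + μ_k m g d
mgh = 842.80 J; ½mv² = 278.64 J
W_f = 842.80 − 278.64 = 564.2 J
μ_k = W_f/(mg·d) = 564.2/(421.4 × 18) = 0.07438

μ_k = 0.074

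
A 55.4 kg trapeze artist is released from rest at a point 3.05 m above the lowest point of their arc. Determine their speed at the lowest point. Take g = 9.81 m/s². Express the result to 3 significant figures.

Equating total energy at the two states: mgh = ½mv²
v = √(2gh) = √(2 × 9.81 × 3.05) = √59.841 = 7.736 m/s

v = 7.74 m/s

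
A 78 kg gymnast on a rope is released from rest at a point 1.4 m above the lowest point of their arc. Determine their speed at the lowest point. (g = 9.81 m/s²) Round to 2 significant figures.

Energy conservation between the two points: mgh = ½mv²
v = √(2gh) = √(2 × 9.81 × 1.4) = √27.468 = 5.241 m/s

v = 5.2 m/s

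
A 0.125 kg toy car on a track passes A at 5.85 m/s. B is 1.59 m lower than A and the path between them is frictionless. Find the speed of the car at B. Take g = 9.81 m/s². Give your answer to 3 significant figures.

v = 8.09 m/s

Mechanical energy is conserved (no friction): ½mv₀² + mgh = ½mv²
v² = v₀² + 2gh = (5.85)² + 2(9.81)(1.59) = 65.418
v = √65.418 = 8.088 m/s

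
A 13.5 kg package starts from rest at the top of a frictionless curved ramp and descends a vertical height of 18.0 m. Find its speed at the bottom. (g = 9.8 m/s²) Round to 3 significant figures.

v = 18.8 m/s

By conservation of mechanical energy, mgh = ½mv²
The mass cancels from both sides.
v = √(2gh) = √(2 × 9.8 × 18.0) = √352.80 = 18.78 m/s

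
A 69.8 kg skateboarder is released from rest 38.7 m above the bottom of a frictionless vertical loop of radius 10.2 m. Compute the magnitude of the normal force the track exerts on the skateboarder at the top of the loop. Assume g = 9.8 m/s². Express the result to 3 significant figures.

N = 1770 N

Energy from release to top (height 2r): mgh = ½mv_top² + mg(2r)
v_top² = 2g(h − 2r) = 2(9.8)(38.7 − 20.40) = 358.68 m²/s²
At the top, both N and weight point toward the centre: N + mg = mv_top²/r
N = m(v_top²/r − g) = 69.8(358.68/10.2 − 9.8) = 1770 N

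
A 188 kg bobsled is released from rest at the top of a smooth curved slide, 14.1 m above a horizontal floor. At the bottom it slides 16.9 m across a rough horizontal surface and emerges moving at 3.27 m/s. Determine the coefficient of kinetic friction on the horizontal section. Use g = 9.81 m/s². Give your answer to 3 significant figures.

Applying the work–energy principle:
mgh = ½mv² + μ_k m g d
mgh = 26004 J; ½mv² = 1005.1 J
W_f = 26004 − 1005.1 = 24999 J
μ_k = W_f/(mg·d) = 24999/(1844 × 16.9) = 0.8021

μ_k = 0.802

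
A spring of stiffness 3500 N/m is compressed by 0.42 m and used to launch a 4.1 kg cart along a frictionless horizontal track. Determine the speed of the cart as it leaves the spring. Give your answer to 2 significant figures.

v = 12 m/s

Spring PE converts entirely to kinetic energy: ½kx² = ½mv²
v = x√(k/m) = 0.42 × √(3500/4.1) = 12.27 m/s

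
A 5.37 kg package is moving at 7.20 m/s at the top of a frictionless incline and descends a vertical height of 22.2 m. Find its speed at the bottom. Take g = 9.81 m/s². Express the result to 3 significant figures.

By conservation of mechanical energy, ½mv₀² + mgh = ½mv²
v² = v₀² + 2gh = (7.20)² + 2(9.81)(22.2) = 487.40
v = √487.40 = 22.08 m/s

v = 22.1 m/s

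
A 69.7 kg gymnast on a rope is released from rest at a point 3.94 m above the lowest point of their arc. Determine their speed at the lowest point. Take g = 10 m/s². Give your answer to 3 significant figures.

v = 8.88 m/s

Equating total energy at the two states: mgh = ½mv²
v = √(2gh) = √(2 × 10 × 3.94) = √78.800 = 8.877 m/s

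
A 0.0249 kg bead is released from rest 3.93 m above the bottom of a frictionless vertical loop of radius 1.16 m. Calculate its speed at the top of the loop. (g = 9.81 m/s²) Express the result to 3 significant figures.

v = 5.62 m/s

Energy conservation: mgh = ½mv_top² + mg(2r)
v_top² = 2g(h − 2r) = 2(9.81)(3.93 − 2.320) = 31.59
v_top = 5.620 m/s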